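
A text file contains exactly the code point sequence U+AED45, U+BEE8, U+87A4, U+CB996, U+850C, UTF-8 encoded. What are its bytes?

F2 AE B5 85 EB BB A8 E8 9E A4 F3 8B A6 96 E8 94 8C

U+AED45: 4-byte form → F2 AE B5 85.
U+BEE8: 3-byte form → EB BB A8.
U+87A4: 3-byte form → E8 9E A4.
U+CB996: 4-byte form → F3 8B A6 96.
U+850C: 3-byte form → E8 94 8C.
Concatenated (17 bytes): F2 AE B5 85 EB BB A8 E8 9E A4 F3 8B A6 96 E8 94 8C.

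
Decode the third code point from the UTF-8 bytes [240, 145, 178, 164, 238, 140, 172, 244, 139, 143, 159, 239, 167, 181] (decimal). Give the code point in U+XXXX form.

U+10B3DF

Offset 0: leading byte 0xF0 = 11110000 → 4-byte char #1 = F0 91 B2 A4.
Offset 4: leading byte 0xEE = 11101110 → 3-byte char #2 = EE 8C AC.
Offset 7: leading byte 0xF4 = 11110100 → 4-byte char #3 = F4 8B 8F 9F.
Leading byte 0xF4 = 11110100 matches 11110xxx → 4-byte sequence.
Byte 1: 0xF4 = 11110100, payload 100 (3 bits).
Byte 2: 0x8B = 10001011 (10xxxxxx ✓), payload 001011.
Byte 3: 0x8F = 10001111 (10xxxxxx ✓), payload 001111.
Byte 4: 0x9F = 10011111 (10xxxxxx ✓), payload 011111.
Concatenate: 100001011001111011111 = 0x10B3DF (21 bits → U+10B3DF).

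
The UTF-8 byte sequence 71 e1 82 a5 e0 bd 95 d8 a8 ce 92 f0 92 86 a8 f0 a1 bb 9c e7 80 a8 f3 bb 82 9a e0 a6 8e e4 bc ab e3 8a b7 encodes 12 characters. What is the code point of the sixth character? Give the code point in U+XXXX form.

Offset 0: leading byte 0x71 = 01110001 → 1-byte char #1 = 71.
Offset 1: leading byte 0xE1 = 11100001 → 3-byte char #2 = E1 82 A5.
Offset 4: leading byte 0xE0 = 11100000 → 3-byte char #3 = E0 BD 95.
Offset 7: leading byte 0xD8 = 11011000 → 2-byte char #4 = D8 A8.
Offset 9: leading byte 0xCE = 11001110 → 2-byte char #5 = CE 92.
Offset 11: leading byte 0xF0 = 11110000 → 4-byte char #6 = F0 92 86 A8.
Leading byte 0xF0 = 11110000 matches 11110xxx → 4-byte sequence.
Byte 1: 0xF0 = 11110000, payload 000 (3 bits).
Byte 2: 0x92 = 10010010 (10xxxxxx ✓), payload 010010.
Byte 3: 0x86 = 10000110 (10xxxxxx ✓), payload 000110.
Byte 4: 0xA8 = 10101000 (10xxxxxx ✓), payload 101000.
Concatenate: 000010010000110101000 = 0x121A8 (21 bits → U+121A8).

U+121A8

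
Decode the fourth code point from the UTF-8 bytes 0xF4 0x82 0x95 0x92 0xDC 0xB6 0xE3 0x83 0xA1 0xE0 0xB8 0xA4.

U+0E24

Offset 0: leading byte 0xF4 = 11110100 → 4-byte char #1 = F4 82 95 92.
Offset 4: leading byte 0xDC = 11011100 → 2-byte char #2 = DC B6.
Offset 6: leading byte 0xE3 = 11100011 → 3-byte char #3 = E3 83 A1.
Offset 9: leading byte 0xE0 = 11100000 → 3-byte char #4 = E0 B8 A4.
Leading byte 0xE0 = 11100000 matches 1110xxxx → 3-byte sequence.
Byte 1: 0xE0 = 11100000, payload 0000 (4 bits).
Byte 2: 0xB8 = 10111000 (10xxxxxx ✓), payload 111000.
Byte 3: 0xA4 = 10100100 (10xxxxxx ✓), payload 100100.
Concatenate: 0000111000100100 = 0xE24 (16 bits → U+0E24).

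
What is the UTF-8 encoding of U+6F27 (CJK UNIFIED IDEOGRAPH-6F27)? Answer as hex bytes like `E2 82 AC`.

U+6F27 = 0x6F27 = 28455 decimal. In range U+0800–U+FFFF → 3-byte form: 1110xxxx 10xxxxxx 10xxxxxx.
Binary (16 bits): 0110111100100111.
Split 4+6+6: 0110 | 111100 | 100111.
Byte 1: 11100110 = 0xE6.
Byte 2: 10111100 = 0xBC.
Byte 3: 10100111 = 0xA7.

E6 BC A7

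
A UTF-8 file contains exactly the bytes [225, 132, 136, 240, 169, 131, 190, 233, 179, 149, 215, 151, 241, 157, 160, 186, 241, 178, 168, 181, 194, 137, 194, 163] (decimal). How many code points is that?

8

Byte at offset 0: 0xE1 = 11100001 → 3-byte char (#1). Advance 3.
Byte at offset 3: 0xF0 = 11110000 → 4-byte char (#2). Advance 4.
Byte at offset 7: 0xE9 = 11101001 → 3-byte char (#3). Advance 3.
Byte at offset 10: 0xD7 = 11010111 → 2-byte char (#4). Advance 2.
Byte at offset 12: 0xF1 = 11110001 → 4-byte char (#5). Advance 4.
Byte at offset 16: 0xF1 = 11110001 → 4-byte char (#6). Advance 4.
Byte at offset 20: 0xC2 = 11000010 → 2-byte char (#7). Advance 2.
Byte at offset 22: 0xC2 = 11000010 → 2-byte char (#8). Advance 2.
Reached end at offset 24 after 8 code points.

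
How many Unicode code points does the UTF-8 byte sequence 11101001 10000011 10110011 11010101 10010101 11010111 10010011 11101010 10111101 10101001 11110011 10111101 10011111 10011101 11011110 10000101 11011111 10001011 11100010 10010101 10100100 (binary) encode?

Byte at offset 0: 0xE9 = 11101001 → 3-byte char (#1). Advance 3.
Byte at offset 3: 0xD5 = 11010101 → 2-byte char (#2). Advance 2.
Byte at offset 5: 0xD7 = 11010111 → 2-byte char (#3). Advance 2.
Byte at offset 7: 0xEA = 11101010 → 3-byte char (#4). Advance 3.
Byte at offset 10: 0xF3 = 11110011 → 4-byte char (#5). Advance 4.
Byte at offset 14: 0xDE = 11011110 → 2-byte char (#6). Advance 2.
Byte at offset 16: 0xDF = 11011111 → 2-byte char (#7). Advance 2.
Byte at offset 18: 0xE2 = 11100010 → 3-byte char (#8). Advance 3.
Reached end at offset 21 after 8 code points.

8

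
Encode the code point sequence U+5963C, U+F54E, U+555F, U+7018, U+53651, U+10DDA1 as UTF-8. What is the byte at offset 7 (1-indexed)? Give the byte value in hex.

1-indexed offset 7 is 0-indexed offset 6.
U+5963C → 4-byte form F1 99 98 BC at offsets 0–3.
U+F54E → 3-byte form EF 95 8E at offsets 4–6.
Offset 6 falls in char 2's range; it's byte 3 of EF 95 8E = 0x8E.

0x8E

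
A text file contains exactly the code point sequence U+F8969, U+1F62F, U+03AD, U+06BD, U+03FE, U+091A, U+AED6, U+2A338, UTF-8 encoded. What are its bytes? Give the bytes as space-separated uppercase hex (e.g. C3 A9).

U+F8969: 4-byte form → F3 B8 A5 A9.
U+1F62F: 4-byte form → F0 9F 98 AF.
U+03AD: 2-byte form → CE AD.
U+06BD: 2-byte form → DA BD.
U+03FE: 2-byte form → CF BE.
U+091A: 3-byte form → E0 A4 9A.
U+AED6: 3-byte form → EA BB 96.
U+2A338: 4-byte form → F0 AA 8C B8.
Concatenated (24 bytes): F3 B8 A5 A9 F0 9F 98 AF CE AD DA BD CF BE E0 A4 9A EA BB 96 F0 AA 8C B8.

F3 B8 A5 A9 F0 9F 98 AF CE AD DA BD CF BE E0 A4 9A EA BB 96 F0 AA 8C B8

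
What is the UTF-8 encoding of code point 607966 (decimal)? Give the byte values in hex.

F2 94 9B 9E

U+946DE = 0x946DE = 607966 decimal. In range U+10000–U+10FFFF → 4-byte form: 11110xxx 10xxxxxx 10xxxxxx 10xxxxxx.
Binary (21 bits): 010010100011011011110.
Split 3+6+6+6: 010 | 010100 | 011011 | 011110.
Byte 1: 11110010 = 0xF2.
Byte 2: 10010100 = 0x94.
Byte 3: 10011011 = 0x9B.
Byte 4: 10011110 = 0x9E.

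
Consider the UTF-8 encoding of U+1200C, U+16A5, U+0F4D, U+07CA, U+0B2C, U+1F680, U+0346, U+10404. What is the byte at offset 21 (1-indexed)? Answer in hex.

1-indexed offset 21 is 0-indexed offset 20.
U+1200C → 4-byte form F0 92 80 8C at offsets 0–3.
U+16A5 → 3-byte form E1 9A A5 at offsets 4–6.
U+0F4D → 3-byte form E0 BD 8D at offsets 7–9.
U+07CA → 2-byte form DF 8A at offsets 10–11.
U+0B2C → 3-byte form E0 AC AC at offsets 12–14.
U+1F680 → 4-byte form F0 9F 9A 80 at offsets 15–18.
U+0346 → 2-byte form CD 86 at offsets 19–20.
Offset 20 falls in char 7's range; it's byte 2 of CD 86 = 0x86.

0x86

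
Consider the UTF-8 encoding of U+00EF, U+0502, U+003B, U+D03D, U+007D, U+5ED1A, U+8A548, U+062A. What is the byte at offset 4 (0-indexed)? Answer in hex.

U+00EF → 2-byte form C3 AF at offsets 0–1.
U+0502 → 2-byte form D4 82 at offsets 2–3.
U+003B → 1-byte form 3B at offsets 4–4.
Offset 4 falls in char 3's range; it's byte 1 of 3B = 0x3B.

0x3B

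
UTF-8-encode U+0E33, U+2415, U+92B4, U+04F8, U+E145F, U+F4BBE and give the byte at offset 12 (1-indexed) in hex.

0xF3

1-indexed offset 12 is 0-indexed offset 11.
U+0E33 → 3-byte form E0 B8 B3 at offsets 0–2.
U+2415 → 3-byte form E2 90 95 at offsets 3–5.
U+92B4 → 3-byte form E9 8A B4 at offsets 6–8.
U+04F8 → 2-byte form D3 B8 at offsets 9–10.
U+E145F → 4-byte form F3 A1 91 9F at offsets 11–14.
Offset 11 falls in char 5's range; it's byte 1 of F3 A1 91 9F = 0xF3.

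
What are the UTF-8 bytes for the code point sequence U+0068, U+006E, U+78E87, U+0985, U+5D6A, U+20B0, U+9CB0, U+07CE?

U+0068: 1-byte form → 68.
U+006E: 1-byte form → 6E.
U+78E87: 4-byte form → F1 B8 BA 87.
U+0985: 3-byte form → E0 A6 85.
U+5D6A: 3-byte form → E5 B5 AA.
U+20B0: 3-byte form → E2 82 B0.
U+9CB0: 3-byte form → E9 B2 B0.
U+07CE: 2-byte form → DF 8E.
Concatenated (20 bytes): 68 6E F1 B8 BA 87 E0 A6 85 E5 B5 AA E2 82 B0 E9 B2 B0 DF 8E.

68 6E F1 B8 BA 87 E0 A6 85 E5 B5 AA E2 82 B0 E9 B2 B0 DF 8E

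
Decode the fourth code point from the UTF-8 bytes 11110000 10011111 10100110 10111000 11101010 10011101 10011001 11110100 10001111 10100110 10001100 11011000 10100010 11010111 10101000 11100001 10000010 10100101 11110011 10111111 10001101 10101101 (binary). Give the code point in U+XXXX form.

U+0622

Offset 0: leading byte 0xF0 = 11110000 → 4-byte char #1 = F0 9F A6 B8.
Offset 4: leading byte 0xEA = 11101010 → 3-byte char #2 = EA 9D 99.
Offset 7: leading byte 0xF4 = 11110100 → 4-byte char #3 = F4 8F A6 8C.
Offset 11: leading byte 0xD8 = 11011000 → 2-byte char #4 = D8 A2.
Leading byte 0xD8 = 11011000 matches 110xxxxx → 2-byte sequence.
Byte 1: 0xD8 = 11011000, payload 11000 (5 bits).
Byte 2: 0xA2 = 10100010 (10xxxxxx ✓), payload 100010.
Concatenate: 11000100010 = 0x622 (11 bits → U+0622).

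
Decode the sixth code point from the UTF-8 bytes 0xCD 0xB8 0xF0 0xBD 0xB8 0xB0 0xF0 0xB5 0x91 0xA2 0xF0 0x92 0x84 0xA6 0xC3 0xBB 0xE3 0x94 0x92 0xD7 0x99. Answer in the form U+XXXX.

U+3512

Offset 0: leading byte 0xCD = 11001101 → 2-byte char #1 = CD B8.
Offset 2: leading byte 0xF0 = 11110000 → 4-byte char #2 = F0 BD B8 B0.
Offset 6: leading byte 0xF0 = 11110000 → 4-byte char #3 = F0 B5 91 A2.
Offset 10: leading byte 0xF0 = 11110000 → 4-byte char #4 = F0 92 84 A6.
Offset 14: leading byte 0xC3 = 11000011 → 2-byte char #5 = C3 BB.
Offset 16: leading byte 0xE3 = 11100011 → 3-byte char #6 = E3 94 92.
Leading byte 0xE3 = 11100011 matches 1110xxxx → 3-byte sequence.
Byte 1: 0xE3 = 11100011, payload 0011 (4 bits).
Byte 2: 0x94 = 10010100 (10xxxxxx ✓), payload 010100.
Byte 3: 0x92 = 10010010 (10xxxxxx ✓), payload 010010.
Concatenate: 0011010100010010 = 0x3512 (16 bits → U+3512).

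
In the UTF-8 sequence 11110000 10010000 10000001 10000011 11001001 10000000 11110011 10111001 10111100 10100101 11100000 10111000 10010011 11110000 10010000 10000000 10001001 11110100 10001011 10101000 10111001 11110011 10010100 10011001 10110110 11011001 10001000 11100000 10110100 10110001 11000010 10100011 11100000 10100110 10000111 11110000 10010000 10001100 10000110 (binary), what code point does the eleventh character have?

Offset 0: leading byte 0xF0 = 11110000 → 4-byte char #1 = F0 90 81 83.
Offset 4: leading byte 0xC9 = 11001001 → 2-byte char #2 = C9 80.
Offset 6: leading byte 0xF3 = 11110011 → 4-byte char #3 = F3 B9 BC A5.
Offset 10: leading byte 0xE0 = 11100000 → 3-byte char #4 = E0 B8 93.
Offset 13: leading byte 0xF0 = 11110000 → 4-byte char #5 = F0 90 80 89.
Offset 17: leading byte 0xF4 = 11110100 → 4-byte char #6 = F4 8B A8 B9.
Offset 21: leading byte 0xF3 = 11110011 → 4-byte char #7 = F3 94 99 B6.
Offset 25: leading byte 0xD9 = 11011001 → 2-byte char #8 = D9 88.
Offset 27: leading byte 0xE0 = 11100000 → 3-byte char #9 = E0 B4 B1.
Offset 30: leading byte 0xC2 = 11000010 → 2-byte char #10 = C2 A3.
Offset 32: leading byte 0xE0 = 11100000 → 3-byte char #11 = E0 A6 87.
Leading byte 0xE0 = 11100000 matches 1110xxxx → 3-byte sequence.
Byte 1: 0xE0 = 11100000, payload 0000 (4 bits).
Byte 2: 0xA6 = 10100110 (10xxxxxx ✓), payload 100110.
Byte 3: 0x87 = 10000111 (10xxxxxx ✓), payload 000111.
Concatenate: 0000100110000111 = 0x987 (16 bits → U+0987).

U+0987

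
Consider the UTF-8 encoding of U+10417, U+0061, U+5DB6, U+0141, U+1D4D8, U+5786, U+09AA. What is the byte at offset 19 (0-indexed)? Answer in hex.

0xAA

U+10417 → 4-byte form F0 90 90 97 at offsets 0–3.
U+0061 → 1-byte form 61 at offsets 4–4.
U+5DB6 → 3-byte form E5 B6 B6 at offsets 5–7.
U+0141 → 2-byte form C5 81 at offsets 8–9.
U+1D4D8 → 4-byte form F0 9D 93 98 at offsets 10–13.
U+5786 → 3-byte form E5 9E 86 at offsets 14–16.
U+09AA → 3-byte form E0 A6 AA at offsets 17–19.
Offset 19 falls in char 7's range; it's byte 3 of E0 A6 AA = 0xAA.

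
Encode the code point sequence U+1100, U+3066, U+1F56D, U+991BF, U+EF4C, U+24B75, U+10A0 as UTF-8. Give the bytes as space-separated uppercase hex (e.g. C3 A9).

E1 84 80 E3 81 A6 F0 9F 95 AD F2 99 86 BF EE BD 8C F0 A4 AD B5 E1 82 A0

U+1100: 3-byte form → E1 84 80.
U+3066: 3-byte form → E3 81 A6.
U+1F56D: 4-byte form → F0 9F 95 AD.
U+991BF: 4-byte form → F2 99 86 BF.
U+EF4C: 3-byte form → EE BD 8C.
U+24B75: 4-byte form → F0 A4 AD B5.
U+10A0: 3-byte form → E1 82 A0.
Concatenated (24 bytes): E1 84 80 E3 81 A6 F0 9F 95 AD F2 99 86 BF EE BD 8C F0 A4 AD B5 E1 82 A0.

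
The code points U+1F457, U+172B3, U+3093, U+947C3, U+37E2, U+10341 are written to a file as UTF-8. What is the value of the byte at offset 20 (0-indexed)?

0x8D

U+1F457 → 4-byte form F0 9F 91 97 at offsets 0–3.
U+172B3 → 4-byte form F0 97 8A B3 at offsets 4–7.
U+3093 → 3-byte form E3 82 93 at offsets 8–10.
U+947C3 → 4-byte form F2 94 9F 83 at offsets 11–14.
U+37E2 → 3-byte form E3 9F A2 at offsets 15–17.
U+10341 → 4-byte form F0 90 8D 81 at offsets 18–21.
Offset 20 falls in char 6's range; it's byte 3 of F0 90 8D 81 = 0x8D.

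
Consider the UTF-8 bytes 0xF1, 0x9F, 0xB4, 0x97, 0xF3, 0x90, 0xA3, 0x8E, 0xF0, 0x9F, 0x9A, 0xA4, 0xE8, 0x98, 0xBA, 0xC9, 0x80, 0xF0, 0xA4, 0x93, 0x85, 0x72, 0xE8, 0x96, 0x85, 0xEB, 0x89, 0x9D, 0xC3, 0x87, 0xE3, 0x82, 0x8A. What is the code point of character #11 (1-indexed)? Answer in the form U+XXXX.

U+308A

Offset 0: leading byte 0xF1 = 11110001 → 4-byte char #1 = F1 9F B4 97.
Offset 4: leading byte 0xF3 = 11110011 → 4-byte char #2 = F3 90 A3 8E.
Offset 8: leading byte 0xF0 = 11110000 → 4-byte char #3 = F0 9F 9A A4.
Offset 12: leading byte 0xE8 = 11101000 → 3-byte char #4 = E8 98 BA.
Offset 15: leading byte 0xC9 = 11001001 → 2-byte char #5 = C9 80.
Offset 17: leading byte 0xF0 = 11110000 → 4-byte char #6 = F0 A4 93 85.
Offset 21: leading byte 0x72 = 01110010 → 1-byte char #7 = 72.
Offset 22: leading byte 0xE8 = 11101000 → 3-byte char #8 = E8 96 85.
Offset 25: leading byte 0xEB = 11101011 → 3-byte char #9 = EB 89 9D.
Offset 28: leading byte 0xC3 = 11000011 → 2-byte char #10 = C3 87.
Offset 30: leading byte 0xE3 = 11100011 → 3-byte char #11 = E3 82 8A.
Leading byte 0xE3 = 11100011 matches 1110xxxx → 3-byte sequence.
Byte 1: 0xE3 = 11100011, payload 0011 (4 bits).
Byte 2: 0x82 = 10000010 (10xxxxxx ✓), payload 000010.
Byte 3: 0x8A = 10001010 (10xxxxxx ✓), payload 001010.
Concatenate: 0011000010001010 = 0x308A (16 bits → U+308A).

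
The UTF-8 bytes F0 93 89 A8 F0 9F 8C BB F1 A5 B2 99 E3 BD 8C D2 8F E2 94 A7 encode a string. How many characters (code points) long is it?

6

Byte at offset 0: 0xF0 = 11110000 → 4-byte char (#1). Advance 4.
Byte at offset 4: 0xF0 = 11110000 → 4-byte char (#2). Advance 4.
Byte at offset 8: 0xF1 = 11110001 → 4-byte char (#3). Advance 4.
Byte at offset 12: 0xE3 = 11100011 → 3-byte char (#4). Advance 3.
Byte at offset 15: 0xD2 = 11010010 → 2-byte char (#5). Advance 2.
Byte at offset 17: 0xE2 = 11100010 → 3-byte char (#6). Advance 3.
Reached end at offset 20 after 6 code points.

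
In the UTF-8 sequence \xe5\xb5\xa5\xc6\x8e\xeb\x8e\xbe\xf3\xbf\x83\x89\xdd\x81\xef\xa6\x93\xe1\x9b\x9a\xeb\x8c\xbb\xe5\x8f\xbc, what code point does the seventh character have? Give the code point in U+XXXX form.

Offset 0: leading byte 0xE5 = 11100101 → 3-byte char #1 = E5 B5 A5.
Offset 3: leading byte 0xC6 = 11000110 → 2-byte char #2 = C6 8E.
Offset 5: leading byte 0xEB = 11101011 → 3-byte char #3 = EB 8E BE.
Offset 8: leading byte 0xF3 = 11110011 → 4-byte char #4 = F3 BF 83 89.
Offset 12: leading byte 0xDD = 11011101 → 2-byte char #5 = DD 81.
Offset 14: leading byte 0xEF = 11101111 → 3-byte char #6 = EF A6 93.
Offset 17: leading byte 0xE1 = 11100001 → 3-byte char #7 = E1 9B 9A.
Leading byte 0xE1 = 11100001 matches 1110xxxx → 3-byte sequence.
Byte 1: 0xE1 = 11100001, payload 0001 (4 bits).
Byte 2: 0x9B = 10011011 (10xxxxxx ✓), payload 011011.
Byte 3: 0x9A = 10011010 (10xxxxxx ✓), payload 011010.
Concatenate: 0001011011011010 = 0x16DA (16 bits → U+16DA).

U+16DA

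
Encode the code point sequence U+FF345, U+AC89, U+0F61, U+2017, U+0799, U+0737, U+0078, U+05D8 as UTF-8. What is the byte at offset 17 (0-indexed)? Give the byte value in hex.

U+FF345 → 4-byte form F3 BF 8D 85 at offsets 0–3.
U+AC89 → 3-byte form EA B2 89 at offsets 4–6.
U+0F61 → 3-byte form E0 BD A1 at offsets 7–9.
U+2017 → 3-byte form E2 80 97 at offsets 10–12.
U+0799 → 2-byte form DE 99 at offsets 13–14.
U+0737 → 2-byte form DC B7 at offsets 15–16.
U+0078 → 1-byte form 78 at offsets 17–17.
Offset 17 falls in char 7's range; it's byte 1 of 78 = 0x78.

0x78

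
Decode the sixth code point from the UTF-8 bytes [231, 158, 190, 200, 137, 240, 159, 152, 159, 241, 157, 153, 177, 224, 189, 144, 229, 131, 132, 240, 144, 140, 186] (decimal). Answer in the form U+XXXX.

U+50C4

Offset 0: leading byte 0xE7 = 11100111 → 3-byte char #1 = E7 9E BE.
Offset 3: leading byte 0xC8 = 11001000 → 2-byte char #2 = C8 89.
Offset 5: leading byte 0xF0 = 11110000 → 4-byte char #3 = F0 9F 98 9F.
Offset 9: leading byte 0xF1 = 11110001 → 4-byte char #4 = F1 9D 99 B1.
Offset 13: leading byte 0xE0 = 11100000 → 3-byte char #5 = E0 BD 90.
Offset 16: leading byte 0xE5 = 11100101 → 3-byte char #6 = E5 83 84.
Leading byte 0xE5 = 11100101 matches 1110xxxx → 3-byte sequence.
Byte 1: 0xE5 = 11100101, payload 0101 (4 bits).
Byte 2: 0x83 = 10000011 (10xxxxxx ✓), payload 000011.
Byte 3: 0x84 = 10000100 (10xxxxxx ✓), payload 000100.
Concatenate: 0101000011000100 = 0x50C4 (16 bits → U+50C4).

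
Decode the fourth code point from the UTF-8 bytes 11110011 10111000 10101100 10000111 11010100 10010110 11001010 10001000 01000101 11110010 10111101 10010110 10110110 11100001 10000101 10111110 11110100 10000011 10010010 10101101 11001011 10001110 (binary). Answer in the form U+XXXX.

Offset 0: leading byte 0xF3 = 11110011 → 4-byte char #1 = F3 B8 AC 87.
Offset 4: leading byte 0xD4 = 11010100 → 2-byte char #2 = D4 96.
Offset 6: leading byte 0xCA = 11001010 → 2-byte char #3 = CA 88.
Offset 8: leading byte 0x45 = 01000101 → 1-byte char #4 = 45.
Leading byte 0x45 = 01000101 matches 0xxxxxxx → 1-byte sequence.
Byte 1: 0x45 = 01000101, payload 1000101 (7 bits).
Concatenate: 1000101 = 0x45 (7 bits → U+0045).

U+0045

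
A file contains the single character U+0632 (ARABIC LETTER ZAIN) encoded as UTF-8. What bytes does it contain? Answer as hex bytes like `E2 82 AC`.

D8 B2

U+0632 = 0x632 = 1586 decimal. In range U+0080–U+07FF → 2-byte form: 110xxxxx 10xxxxxx.
Binary (11 bits): 11000110010.
Split 5+6: 11000 | 110010.
Byte 1: 11011000 = 0xD8.
Byte 2: 10110010 = 0xB2.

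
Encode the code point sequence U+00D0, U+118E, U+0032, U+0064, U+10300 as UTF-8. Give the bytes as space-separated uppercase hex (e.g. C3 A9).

U+00D0: 2-byte form → C3 90.
U+118E: 3-byte form → E1 86 8E.
U+0032: 1-byte form → 32.
U+0064: 1-byte form → 64.
U+10300: 4-byte form → F0 90 8C 80.
Concatenated (11 bytes): C3 90 E1 86 8E 32 64 F0 90 8C 80.

C3 90 E1 86 8E 32 64 F0 90 8C 80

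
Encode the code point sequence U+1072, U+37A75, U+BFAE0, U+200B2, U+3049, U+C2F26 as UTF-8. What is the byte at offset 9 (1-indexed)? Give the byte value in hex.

0xBF

1-indexed offset 9 is 0-indexed offset 8.
U+1072 → 3-byte form E1 81 B2 at offsets 0–2.
U+37A75 → 4-byte form F0 B7 A9 B5 at offsets 3–6.
U+BFAE0 → 4-byte form F2 BF AB A0 at offsets 7–10.
Offset 8 falls in char 3's range; it's byte 2 of F2 BF AB A0 = 0xBF.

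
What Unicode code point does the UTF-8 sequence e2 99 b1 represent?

Leading byte 0xE2 = 11100010 matches 1110xxxx → 3-byte sequence.
Byte 1: 0xE2 = 11100010, payload 0010 (4 bits).
Byte 2: 0x99 = 10011001 (10xxxxxx ✓), payload 011001.
Byte 3: 0xB1 = 10110001 (10xxxxxx ✓), payload 110001.
Concatenate: 0010011001110001 = 0x2671 (16 bits → U+2671).

U+2671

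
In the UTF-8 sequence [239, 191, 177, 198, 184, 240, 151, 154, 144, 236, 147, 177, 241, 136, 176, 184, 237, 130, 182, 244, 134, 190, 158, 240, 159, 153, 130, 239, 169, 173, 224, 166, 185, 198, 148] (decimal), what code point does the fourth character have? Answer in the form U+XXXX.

Offset 0: leading byte 0xEF = 11101111 → 3-byte char #1 = EF BF B1.
Offset 3: leading byte 0xC6 = 11000110 → 2-byte char #2 = C6 B8.
Offset 5: leading byte 0xF0 = 11110000 → 4-byte char #3 = F0 97 9A 90.
Offset 9: leading byte 0xEC = 11101100 → 3-byte char #4 = EC 93 B1.
Leading byte 0xEC = 11101100 matches 1110xxxx → 3-byte sequence.
Byte 1: 0xEC = 11101100, payload 1100 (4 bits).
Byte 2: 0x93 = 10010011 (10xxxxxx ✓), payload 010011.
Byte 3: 0xB1 = 10110001 (10xxxxxx ✓), payload 110001.
Concatenate: 1100010011110001 = 0xC4F1 (16 bits → U+C4F1).

U+C4F1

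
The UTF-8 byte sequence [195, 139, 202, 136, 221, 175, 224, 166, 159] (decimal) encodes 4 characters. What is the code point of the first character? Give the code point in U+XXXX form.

U+00CB

Offset 0: leading byte 0xC3 = 11000011 → 2-byte char #1 = C3 8B.
Leading byte 0xC3 = 11000011 matches 110xxxxx → 2-byte sequence.
Byte 1: 0xC3 = 11000011, payload 00011 (5 bits).
Byte 2: 0x8B = 10001011 (10xxxxxx ✓), payload 001011.
Concatenate: 00011001011 = 0xCB (11 bits → U+00CB).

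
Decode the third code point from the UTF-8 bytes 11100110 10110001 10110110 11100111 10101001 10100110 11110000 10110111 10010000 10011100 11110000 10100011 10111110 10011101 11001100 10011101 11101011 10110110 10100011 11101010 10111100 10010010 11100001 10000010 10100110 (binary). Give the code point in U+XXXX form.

Offset 0: leading byte 0xE6 = 11100110 → 3-byte char #1 = E6 B1 B6.
Offset 3: leading byte 0xE7 = 11100111 → 3-byte char #2 = E7 A9 A6.
Offset 6: leading byte 0xF0 = 11110000 → 4-byte char #3 = F0 B7 90 9C.
Leading byte 0xF0 = 11110000 matches 11110xxx → 4-byte sequence.
Byte 1: 0xF0 = 11110000, payload 000 (3 bits).
Byte 2: 0xB7 = 10110111 (10xxxxxx ✓), payload 110111.
Byte 3: 0x90 = 10010000 (10xxxxxx ✓), payload 010000.
Byte 4: 0x9C = 10011100 (10xxxxxx ✓), payload 011100.
Concatenate: 000110111010000011100 = 0x3741C (21 bits → U+3741C).

U+3741C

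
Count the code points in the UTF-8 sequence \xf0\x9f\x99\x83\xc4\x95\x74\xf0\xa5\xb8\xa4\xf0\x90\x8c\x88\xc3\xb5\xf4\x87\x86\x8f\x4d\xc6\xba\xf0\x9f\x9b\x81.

10

Byte at offset 0: 0xF0 = 11110000 → 4-byte char (#1). Advance 4.
Byte at offset 4: 0xC4 = 11000100 → 2-byte char (#2). Advance 2.
Byte at offset 6: 0x74 = 01110100 → 1-byte char (#3). Advance 1.
Byte at offset 7: 0xF0 = 11110000 → 4-byte char (#4). Advance 4.
Byte at offset 11: 0xF0 = 11110000 → 4-byte char (#5). Advance 4.
Byte at offset 15: 0xC3 = 11000011 → 2-byte char (#6). Advance 2.
Byte at offset 17: 0xF4 = 11110100 → 4-byte char (#7). Advance 4.
Byte at offset 21: 0x4D = 01001101 → 1-byte char (#8). Advance 1.
Byte at offset 22: 0xC6 = 11000110 → 2-byte char (#9). Advance 2.
Byte at offset 24: 0xF0 = 11110000 → 4-byte char (#10). Advance 4.
Reached end at offset 28 after 10 code points.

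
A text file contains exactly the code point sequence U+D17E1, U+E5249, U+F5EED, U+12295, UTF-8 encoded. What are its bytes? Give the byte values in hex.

U+D17E1: 4-byte form → F3 91 9F A1.
U+E5249: 4-byte form → F3 A5 89 89.
U+F5EED: 4-byte form → F3 B5 BB AD.
U+12295: 4-byte form → F0 92 8A 95.
Concatenated (16 bytes): F3 91 9F A1 F3 A5 89 89 F3 B5 BB AD F0 92 8A 95.

F3 91 9F A1 F3 A5 89 89 F3 B5 BB AD F0 92 8A 95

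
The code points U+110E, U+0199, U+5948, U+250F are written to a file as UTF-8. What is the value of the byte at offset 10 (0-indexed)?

0x8F

U+110E → 3-byte form E1 84 8E at offsets 0–2.
U+0199 → 2-byte form C6 99 at offsets 3–4.
U+5948 → 3-byte form E5 A5 88 at offsets 5–7.
U+250F → 3-byte form E2 94 8F at offsets 8–10.
Offset 10 falls in char 4's range; it's byte 3 of E2 94 8F = 0x8F.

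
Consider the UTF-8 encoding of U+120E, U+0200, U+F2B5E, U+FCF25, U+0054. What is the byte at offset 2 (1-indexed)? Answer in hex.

0x88

1-indexed offset 2 is 0-indexed offset 1.
U+120E → 3-byte form E1 88 8E at offsets 0–2.
Offset 1 falls in char 1's range; it's byte 2 of E1 88 8E = 0x88.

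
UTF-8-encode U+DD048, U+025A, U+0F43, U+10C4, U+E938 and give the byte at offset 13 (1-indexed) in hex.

1-indexed offset 13 is 0-indexed offset 12.
U+DD048 → 4-byte form F3 9D 81 88 at offsets 0–3.
U+025A → 2-byte form C9 9A at offsets 4–5.
U+0F43 → 3-byte form E0 BD 83 at offsets 6–8.
U+10C4 → 3-byte form E1 83 84 at offsets 9–11.
U+E938 → 3-byte form EE A4 B8 at offsets 12–14.
Offset 12 falls in char 5's range; it's byte 1 of EE A4 B8 = 0xEE.

0xEE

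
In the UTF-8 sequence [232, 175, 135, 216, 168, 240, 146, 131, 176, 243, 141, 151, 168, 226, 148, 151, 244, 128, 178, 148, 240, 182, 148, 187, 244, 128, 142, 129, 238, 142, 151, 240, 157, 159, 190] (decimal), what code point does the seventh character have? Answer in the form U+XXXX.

U+3653B

Offset 0: leading byte 0xE8 = 11101000 → 3-byte char #1 = E8 AF 87.
Offset 3: leading byte 0xD8 = 11011000 → 2-byte char #2 = D8 A8.
Offset 5: leading byte 0xF0 = 11110000 → 4-byte char #3 = F0 92 83 B0.
Offset 9: leading byte 0xF3 = 11110011 → 4-byte char #4 = F3 8D 97 A8.
Offset 13: leading byte 0xE2 = 11100010 → 3-byte char #5 = E2 94 97.
Offset 16: leading byte 0xF4 = 11110100 → 4-byte char #6 = F4 80 B2 94.
Offset 20: leading byte 0xF0 = 11110000 → 4-byte char #7 = F0 B6 94 BB.
Leading byte 0xF0 = 11110000 matches 11110xxx → 4-byte sequence.
Byte 1: 0xF0 = 11110000, payload 000 (3 bits).
Byte 2: 0xB6 = 10110110 (10xxxxxx ✓), payload 110110.
Byte 3: 0x94 = 10010100 (10xxxxxx ✓), payload 010100.
Byte 4: 0xBB = 10111011 (10xxxxxx ✓), payload 111011.
Concatenate: 000110110010100111011 = 0x3653B (21 bits → U+3653B).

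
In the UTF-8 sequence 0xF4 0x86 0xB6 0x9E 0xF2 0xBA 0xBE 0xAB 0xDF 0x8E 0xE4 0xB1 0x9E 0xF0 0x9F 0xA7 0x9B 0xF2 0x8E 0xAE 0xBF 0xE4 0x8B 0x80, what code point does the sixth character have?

Offset 0: leading byte 0xF4 = 11110100 → 4-byte char #1 = F4 86 B6 9E.
Offset 4: leading byte 0xF2 = 11110010 → 4-byte char #2 = F2 BA BE AB.
Offset 8: leading byte 0xDF = 11011111 → 2-byte char #3 = DF 8E.
Offset 10: leading byte 0xE4 = 11100100 → 3-byte char #4 = E4 B1 9E.
Offset 13: leading byte 0xF0 = 11110000 → 4-byte char #5 = F0 9F A7 9B.
Offset 17: leading byte 0xF2 = 11110010 → 4-byte char #6 = F2 8E AE BF.
Leading byte 0xF2 = 11110010 matches 11110xxx → 4-byte sequence.
Byte 1: 0xF2 = 11110010, payload 010 (3 bits).
Byte 2: 0x8E = 10001110 (10xxxxxx ✓), payload 001110.
Byte 3: 0xAE = 10101110 (10xxxxxx ✓), payload 101110.
Byte 4: 0xBF = 10111111 (10xxxxxx ✓), payload 111111.
Concatenate: 010001110101110111111 = 0x8EBBF (21 bits → U+8EBBF).

U+8EBBF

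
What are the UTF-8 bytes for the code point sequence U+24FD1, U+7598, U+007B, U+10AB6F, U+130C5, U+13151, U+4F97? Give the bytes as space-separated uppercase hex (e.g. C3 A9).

U+24FD1: 4-byte form → F0 A4 BF 91.
U+7598: 3-byte form → E7 96 98.
U+007B: 1-byte form → 7B.
U+10AB6F: 4-byte form → F4 8A AD AF.
U+130C5: 4-byte form → F0 93 83 85.
U+13151: 4-byte form → F0 93 85 91.
U+4F97: 3-byte form → E4 BE 97.
Concatenated (23 bytes): F0 A4 BF 91 E7 96 98 7B F4 8A AD AF F0 93 83 85 F0 93 85 91 E4 BE 97.

F0 A4 BF 91 E7 96 98 7B F4 8A AD AF F0 93 83 85 F0 93 85 91 E4 BE 97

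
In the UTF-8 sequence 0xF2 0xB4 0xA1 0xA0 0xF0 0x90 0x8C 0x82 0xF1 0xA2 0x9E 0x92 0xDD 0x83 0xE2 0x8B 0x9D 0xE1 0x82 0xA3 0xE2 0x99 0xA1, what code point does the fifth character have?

U+22DD

Offset 0: leading byte 0xF2 = 11110010 → 4-byte char #1 = F2 B4 A1 A0.
Offset 4: leading byte 0xF0 = 11110000 → 4-byte char #2 = F0 90 8C 82.
Offset 8: leading byte 0xF1 = 11110001 → 4-byte char #3 = F1 A2 9E 92.
Offset 12: leading byte 0xDD = 11011101 → 2-byte char #4 = DD 83.
Offset 14: leading byte 0xE2 = 11100010 → 3-byte char #5 = E2 8B 9D.
Leading byte 0xE2 = 11100010 matches 1110xxxx → 3-byte sequence.
Byte 1: 0xE2 = 11100010, payload 0010 (4 bits).
Byte 2: 0x8B = 10001011 (10xxxxxx ✓), payload 001011.
Byte 3: 0x9D = 10011101 (10xxxxxx ✓), payload 011101.
Concatenate: 0010001011011101 = 0x22DD (16 bits → U+22DD).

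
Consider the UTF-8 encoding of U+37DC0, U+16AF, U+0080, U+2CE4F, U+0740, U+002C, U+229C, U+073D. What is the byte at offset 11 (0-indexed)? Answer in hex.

0xB9

U+37DC0 → 4-byte form F0 B7 B7 80 at offsets 0–3.
U+16AF → 3-byte form E1 9A AF at offsets 4–6.
U+0080 → 2-byte form C2 80 at offsets 7–8.
U+2CE4F → 4-byte form F0 AC B9 8F at offsets 9–12.
Offset 11 falls in char 4's range; it's byte 3 of F0 AC B9 8F = 0xB9.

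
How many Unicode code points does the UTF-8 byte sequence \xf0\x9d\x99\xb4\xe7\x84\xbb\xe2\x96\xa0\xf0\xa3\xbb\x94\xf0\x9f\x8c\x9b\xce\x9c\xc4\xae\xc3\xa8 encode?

8

Byte at offset 0: 0xF0 = 11110000 → 4-byte char (#1). Advance 4.
Byte at offset 4: 0xE7 = 11100111 → 3-byte char (#2). Advance 3.
Byte at offset 7: 0xE2 = 11100010 → 3-byte char (#3). Advance 3.
Byte at offset 10: 0xF0 = 11110000 → 4-byte char (#4). Advance 4.
Byte at offset 14: 0xF0 = 11110000 → 4-byte char (#5). Advance 4.
Byte at offset 18: 0xCE = 11001110 → 2-byte char (#6). Advance 2.
Byte at offset 20: 0xC4 = 11000100 → 2-byte char (#7). Advance 2.
Byte at offset 22: 0xC3 = 11000011 → 2-byte char (#8). Advance 2.
Reached end at offset 24 after 8 code points.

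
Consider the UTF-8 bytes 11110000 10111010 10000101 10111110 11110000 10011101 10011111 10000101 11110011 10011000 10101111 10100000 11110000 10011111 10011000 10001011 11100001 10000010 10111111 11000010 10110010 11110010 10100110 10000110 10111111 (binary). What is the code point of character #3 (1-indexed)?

Offset 0: leading byte 0xF0 = 11110000 → 4-byte char #1 = F0 BA 85 BE.
Offset 4: leading byte 0xF0 = 11110000 → 4-byte char #2 = F0 9D 9F 85.
Offset 8: leading byte 0xF3 = 11110011 → 4-byte char #3 = F3 98 AF A0.
Leading byte 0xF3 = 11110011 matches 11110xxx → 4-byte sequence.
Byte 1: 0xF3 = 11110011, payload 011 (3 bits).
Byte 2: 0x98 = 10011000 (10xxxxxx ✓), payload 011000.
Byte 3: 0xAF = 10101111 (10xxxxxx ✓), payload 101111.
Byte 4: 0xA0 = 10100000 (10xxxxxx ✓), payload 100000.
Concatenate: 011011000101111100000 = 0xD8BE0 (21 bits → U+D8BE0).

U+D8BE0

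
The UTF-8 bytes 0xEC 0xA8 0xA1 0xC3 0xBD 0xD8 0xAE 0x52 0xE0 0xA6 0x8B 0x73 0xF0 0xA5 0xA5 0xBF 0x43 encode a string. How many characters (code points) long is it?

Byte at offset 0: 0xEC = 11101100 → 3-byte char (#1). Advance 3.
Byte at offset 3: 0xC3 = 11000011 → 2-byte char (#2). Advance 2.
Byte at offset 5: 0xD8 = 11011000 → 2-byte char (#3). Advance 2.
Byte at offset 7: 0x52 = 01010010 → 1-byte char (#4). Advance 1.
Byte at offset 8: 0xE0 = 11100000 → 3-byte char (#5). Advance 3.
Byte at offset 11: 0x73 = 01110011 → 1-byte char (#6). Advance 1.
Byte at offset 12: 0xF0 = 11110000 → 4-byte char (#7). Advance 4.
Byte at offset 16: 0x43 = 01000011 → 1-byte char (#8). Advance 1.
Reached end at offset 17 after 8 code points.

8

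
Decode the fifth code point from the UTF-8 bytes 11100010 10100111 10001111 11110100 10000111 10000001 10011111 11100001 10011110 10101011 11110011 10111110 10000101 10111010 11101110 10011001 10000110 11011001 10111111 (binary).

U+E646

Offset 0: leading byte 0xE2 = 11100010 → 3-byte char #1 = E2 A7 8F.
Offset 3: leading byte 0xF4 = 11110100 → 4-byte char #2 = F4 87 81 9F.
Offset 7: leading byte 0xE1 = 11100001 → 3-byte char #3 = E1 9E AB.
Offset 10: leading byte 0xF3 = 11110011 → 4-byte char #4 = F3 BE 85 BA.
Offset 14: leading byte 0xEE = 11101110 → 3-byte char #5 = EE 99 86.
Leading byte 0xEE = 11101110 matches 1110xxxx → 3-byte sequence.
Byte 1: 0xEE = 11101110, payload 1110 (4 bits).
Byte 2: 0x99 = 10011001 (10xxxxxx ✓), payload 011001.
Byte 3: 0x86 = 10000110 (10xxxxxx ✓), payload 000110.
Concatenate: 1110011001000110 = 0xE646 (16 bits → U+E646).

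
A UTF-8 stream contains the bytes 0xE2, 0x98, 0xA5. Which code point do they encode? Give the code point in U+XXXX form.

Leading byte 0xE2 = 11100010 matches 1110xxxx → 3-byte sequence.
Byte 1: 0xE2 = 11100010, payload 0010 (4 bits).
Byte 2: 0x98 = 10011000 (10xxxxxx ✓), payload 011000.
Byte 3: 0xA5 = 10100101 (10xxxxxx ✓), payload 100101.
Concatenate: 0010011000100101 = 0x2625 (16 bits → U+2625).

U+2625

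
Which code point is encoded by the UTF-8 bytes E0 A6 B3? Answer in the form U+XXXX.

Leading byte 0xE0 = 11100000 matches 1110xxxx → 3-byte sequence.
Byte 1: 0xE0 = 11100000, payload 0000 (4 bits).
Byte 2: 0xA6 = 10100110 (10xxxxxx ✓), payload 100110.
Byte 3: 0xB3 = 10110011 (10xxxxxx ✓), payload 110011.
Concatenate: 0000100110110011 = 0x9B3 (16 bits → U+09B3).

U+09B3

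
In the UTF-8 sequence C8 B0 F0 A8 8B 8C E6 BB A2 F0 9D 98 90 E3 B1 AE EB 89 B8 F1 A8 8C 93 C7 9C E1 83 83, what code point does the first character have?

U+0230

Offset 0: leading byte 0xC8 = 11001000 → 2-byte char #1 = C8 B0.
Leading byte 0xC8 = 11001000 matches 110xxxxx → 2-byte sequence.
Byte 1: 0xC8 = 11001000, payload 01000 (5 bits).
Byte 2: 0xB0 = 10110000 (10xxxxxx ✓), payload 110000.
Concatenate: 01000110000 = 0x230 (11 bits → U+0230).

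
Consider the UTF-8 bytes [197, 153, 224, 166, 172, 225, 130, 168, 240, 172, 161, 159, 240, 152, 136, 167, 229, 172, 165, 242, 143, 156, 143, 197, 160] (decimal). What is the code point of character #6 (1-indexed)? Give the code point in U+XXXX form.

U+5B25

Offset 0: leading byte 0xC5 = 11000101 → 2-byte char #1 = C5 99.
Offset 2: leading byte 0xE0 = 11100000 → 3-byte char #2 = E0 A6 AC.
Offset 5: leading byte 0xE1 = 11100001 → 3-byte char #3 = E1 82 A8.
Offset 8: leading byte 0xF0 = 11110000 → 4-byte char #4 = F0 AC A1 9F.
Offset 12: leading byte 0xF0 = 11110000 → 4-byte char #5 = F0 98 88 A7.
Offset 16: leading byte 0xE5 = 11100101 → 3-byte char #6 = E5 AC A5.
Leading byte 0xE5 = 11100101 matches 1110xxxx → 3-byte sequence.
Byte 1: 0xE5 = 11100101, payload 0101 (4 bits).
Byte 2: 0xAC = 10101100 (10xxxxxx ✓), payload 101100.
Byte 3: 0xA5 = 10100101 (10xxxxxx ✓), payload 100101.
Concatenate: 0101101100100101 = 0x5B25 (16 bits → U+5B25).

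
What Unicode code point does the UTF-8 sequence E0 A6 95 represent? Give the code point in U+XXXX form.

Leading byte 0xE0 = 11100000 matches 1110xxxx → 3-byte sequence.
Byte 1: 0xE0 = 11100000, payload 0000 (4 bits).
Byte 2: 0xA6 = 10100110 (10xxxxxx ✓), payload 100110.
Byte 3: 0x95 = 10010101 (10xxxxxx ✓), payload 010101.
Concatenate: 0000100110010101 = 0x995 (16 bits → U+0995).

U+0995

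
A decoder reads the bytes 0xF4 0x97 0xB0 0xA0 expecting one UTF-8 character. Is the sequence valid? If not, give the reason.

Leading byte 0xF4 = 11110100 → 4-byte form.
Payload = 0x117C20, which exceeds U+10FFFF, the maximum Unicode code point. (Leading bytes F5–FF, or F4 followed by ≥ 0x90, are invalid.)

invalid (encodes a value above U+10FFFF)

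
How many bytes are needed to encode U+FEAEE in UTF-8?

4

U+FEAEE = 0xFEAEE. UTF-8 uses 1 byte below 0x80, 2 below 0x800, 3 below 0x10000, 4 up to 0x10FFFF. 0xFEAEE is in U+10000–U+10FFFF → 4 bytes.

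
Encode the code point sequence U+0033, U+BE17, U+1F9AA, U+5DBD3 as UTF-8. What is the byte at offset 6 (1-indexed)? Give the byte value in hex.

1-indexed offset 6 is 0-indexed offset 5.
U+0033 → 1-byte form 33 at offsets 0–0.
U+BE17 → 3-byte form EB B8 97 at offsets 1–3.
U+1F9AA → 4-byte form F0 9F A6 AA at offsets 4–7.
Offset 5 falls in char 3's range; it's byte 2 of F0 9F A6 AA = 0x9F.

0x9F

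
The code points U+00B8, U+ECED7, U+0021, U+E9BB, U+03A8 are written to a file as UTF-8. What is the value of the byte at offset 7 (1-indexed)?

0x21

1-indexed offset 7 is 0-indexed offset 6.
U+00B8 → 2-byte form C2 B8 at offsets 0–1.
U+ECED7 → 4-byte form F3 AC BB 97 at offsets 2–5.
U+0021 → 1-byte form 21 at offsets 6–6.
Offset 6 falls in char 3's range; it's byte 1 of 21 = 0x21.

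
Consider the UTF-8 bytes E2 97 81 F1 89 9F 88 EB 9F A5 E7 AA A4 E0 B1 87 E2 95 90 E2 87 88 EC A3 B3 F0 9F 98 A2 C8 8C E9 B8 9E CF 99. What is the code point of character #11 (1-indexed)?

U+9E1E

Offset 0: leading byte 0xE2 = 11100010 → 3-byte char #1 = E2 97 81.
Offset 3: leading byte 0xF1 = 11110001 → 4-byte char #2 = F1 89 9F 88.
Offset 7: leading byte 0xEB = 11101011 → 3-byte char #3 = EB 9F A5.
Offset 10: leading byte 0xE7 = 11100111 → 3-byte char #4 = E7 AA A4.
Offset 13: leading byte 0xE0 = 11100000 → 3-byte char #5 = E0 B1 87.
Offset 16: leading byte 0xE2 = 11100010 → 3-byte char #6 = E2 95 90.
Offset 19: leading byte 0xE2 = 11100010 → 3-byte char #7 = E2 87 88.
Offset 22: leading byte 0xEC = 11101100 → 3-byte char #8 = EC A3 B3.
Offset 25: leading byte 0xF0 = 11110000 → 4-byte char #9 = F0 9F 98 A2.
Offset 29: leading byte 0xC8 = 11001000 → 2-byte char #10 = C8 8C.
Offset 31: leading byte 0xE9 = 11101001 → 3-byte char #11 = E9 B8 9E.
Leading byte 0xE9 = 11101001 matches 1110xxxx → 3-byte sequence.
Byte 1: 0xE9 = 11101001, payload 1001 (4 bits).
Byte 2: 0xB8 = 10111000 (10xxxxxx ✓), payload 111000.
Byte 3: 0x9E = 10011110 (10xxxxxx ✓), payload 011110.
Concatenate: 1001111000011110 = 0x9E1E (16 bits → U+9E1E).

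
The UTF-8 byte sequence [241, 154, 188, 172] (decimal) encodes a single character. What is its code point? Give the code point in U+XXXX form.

Leading byte 0xF1 = 11110001 matches 11110xxx → 4-byte sequence.
Byte 1: 0xF1 = 11110001, payload 001 (3 bits).
Byte 2: 0x9A = 10011010 (10xxxxxx ✓), payload 011010.
Byte 3: 0xBC = 10111100 (10xxxxxx ✓), payload 111100.
Byte 4: 0xAC = 10101100 (10xxxxxx ✓), payload 101100.
Concatenate: 001011010111100101100 = 0x5AF2C (21 bits → U+5AF2C).

U+5AF2C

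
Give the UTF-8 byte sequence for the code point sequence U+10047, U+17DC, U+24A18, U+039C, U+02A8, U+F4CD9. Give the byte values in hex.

F0 90 81 87 E1 9F 9C F0 A4 A8 98 CE 9C CA A8 F3 B4 B3 99

U+10047: 4-byte form → F0 90 81 87.
U+17DC: 3-byte form → E1 9F 9C.
U+24A18: 4-byte form → F0 A4 A8 98.
U+039C: 2-byte form → CE 9C.
U+02A8: 2-byte form → CA A8.
U+F4CD9: 4-byte form → F3 B4 B3 99.
Concatenated (19 bytes): F0 90 81 87 E1 9F 9C F0 A4 A8 98 CE 9C CA A8 F3 B4 B3 99.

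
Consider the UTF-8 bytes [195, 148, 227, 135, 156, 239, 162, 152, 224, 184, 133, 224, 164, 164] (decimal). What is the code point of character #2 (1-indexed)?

Offset 0: leading byte 0xC3 = 11000011 → 2-byte char #1 = C3 94.
Offset 2: leading byte 0xE3 = 11100011 → 3-byte char #2 = E3 87 9C.
Leading byte 0xE3 = 11100011 matches 1110xxxx → 3-byte sequence.
Byte 1: 0xE3 = 11100011, payload 0011 (4 bits).
Byte 2: 0x87 = 10000111 (10xxxxxx ✓), payload 000111.
Byte 3: 0x9C = 10011100 (10xxxxxx ✓), payload 011100.
Concatenate: 0011000111011100 = 0x31DC (16 bits → U+31DC).

U+31DC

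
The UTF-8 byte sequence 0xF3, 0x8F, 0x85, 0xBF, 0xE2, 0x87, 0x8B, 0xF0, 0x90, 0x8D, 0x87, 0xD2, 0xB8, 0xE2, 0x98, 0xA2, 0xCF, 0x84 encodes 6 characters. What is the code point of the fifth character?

Offset 0: leading byte 0xF3 = 11110011 → 4-byte char #1 = F3 8F 85 BF.
Offset 4: leading byte 0xE2 = 11100010 → 3-byte char #2 = E2 87 8B.
Offset 7: leading byte 0xF0 = 11110000 → 4-byte char #3 = F0 90 8D 87.
Offset 11: leading byte 0xD2 = 11010010 → 2-byte char #4 = D2 B8.
Offset 13: leading byte 0xE2 = 11100010 → 3-byte char #5 = E2 98 A2.
Leading byte 0xE2 = 11100010 matches 1110xxxx → 3-byte sequence.
Byte 1: 0xE2 = 11100010, payload 0010 (4 bits).
Byte 2: 0x98 = 10011000 (10xxxxxx ✓), payload 011000.
Byte 3: 0xA2 = 10100010 (10xxxxxx ✓), payload 100010.
Concatenate: 0010011000100010 = 0x2622 (16 bits → U+2622).

U+2622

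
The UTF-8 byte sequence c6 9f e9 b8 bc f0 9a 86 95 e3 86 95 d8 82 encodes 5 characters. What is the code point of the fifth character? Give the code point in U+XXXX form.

U+0602

Offset 0: leading byte 0xC6 = 11000110 → 2-byte char #1 = C6 9F.
Offset 2: leading byte 0xE9 = 11101001 → 3-byte char #2 = E9 B8 BC.
Offset 5: leading byte 0xF0 = 11110000 → 4-byte char #3 = F0 9A 86 95.
Offset 9: leading byte 0xE3 = 11100011 → 3-byte char #4 = E3 86 95.
Offset 12: leading byte 0xD8 = 11011000 → 2-byte char #5 = D8 82.
Leading byte 0xD8 = 11011000 matches 110xxxxx → 2-byte sequence.
Byte 1: 0xD8 = 11011000, payload 11000 (5 bits).
Byte 2: 0x82 = 10000010 (10xxxxxx ✓), payload 000010.
Concatenate: 11000000010 = 0x602 (11 bits → U+0602).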